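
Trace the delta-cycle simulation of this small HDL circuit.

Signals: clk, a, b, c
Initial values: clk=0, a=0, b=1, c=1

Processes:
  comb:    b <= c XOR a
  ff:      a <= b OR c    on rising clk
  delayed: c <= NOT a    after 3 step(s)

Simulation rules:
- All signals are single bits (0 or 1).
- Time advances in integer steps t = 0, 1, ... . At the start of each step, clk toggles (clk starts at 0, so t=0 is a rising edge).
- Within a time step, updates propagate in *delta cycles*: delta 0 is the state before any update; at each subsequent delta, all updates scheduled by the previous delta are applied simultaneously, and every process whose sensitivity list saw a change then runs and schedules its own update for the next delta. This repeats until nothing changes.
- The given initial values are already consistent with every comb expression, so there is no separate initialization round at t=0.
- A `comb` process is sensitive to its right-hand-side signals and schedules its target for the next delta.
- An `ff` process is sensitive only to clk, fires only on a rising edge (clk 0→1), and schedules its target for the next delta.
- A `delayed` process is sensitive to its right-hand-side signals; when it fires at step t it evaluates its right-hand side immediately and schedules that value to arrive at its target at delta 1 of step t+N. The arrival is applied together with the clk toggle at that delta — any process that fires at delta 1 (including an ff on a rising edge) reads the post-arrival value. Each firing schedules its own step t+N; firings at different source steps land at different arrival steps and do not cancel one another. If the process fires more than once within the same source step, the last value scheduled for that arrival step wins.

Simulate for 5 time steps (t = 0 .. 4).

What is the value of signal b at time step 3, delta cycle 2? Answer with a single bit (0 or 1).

1

[bits: c,b,clk,a]
t=0: Δ0=1100 Δ1=1110 Δ2=1111 Δ3=1011 | 3Δ
t=1: Δ0=1011 Δ1=1001 | 1Δ
t=2: Δ0=1001 Δ1=1011 | 1Δ
t=3: Δ0=1011 Δ1=0001 Δ2=0101 | 2Δ
t=4: Δ0=0101 Δ1=0111 | 1Δ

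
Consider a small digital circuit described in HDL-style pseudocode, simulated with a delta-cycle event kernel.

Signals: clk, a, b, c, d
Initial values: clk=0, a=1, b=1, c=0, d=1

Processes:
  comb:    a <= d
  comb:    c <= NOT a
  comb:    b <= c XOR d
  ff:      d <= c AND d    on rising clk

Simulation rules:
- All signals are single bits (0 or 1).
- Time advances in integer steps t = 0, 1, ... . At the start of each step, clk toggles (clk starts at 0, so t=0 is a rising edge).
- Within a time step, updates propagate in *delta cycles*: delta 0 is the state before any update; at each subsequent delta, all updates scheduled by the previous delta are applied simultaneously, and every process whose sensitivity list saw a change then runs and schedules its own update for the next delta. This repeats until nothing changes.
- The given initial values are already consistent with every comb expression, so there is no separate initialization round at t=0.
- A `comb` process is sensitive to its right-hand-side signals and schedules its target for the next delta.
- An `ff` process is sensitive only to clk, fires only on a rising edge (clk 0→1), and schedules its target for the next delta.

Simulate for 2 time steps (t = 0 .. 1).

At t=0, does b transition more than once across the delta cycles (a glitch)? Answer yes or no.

yes

[bits: a,d,c,clk,b]
t=0: Δ0=11001 Δ1=11011 Δ2=10011 Δ3=00010 Δ4=00110 Δ5=00111 | 5Δ
t=1: Δ0=00111 Δ1=00101 | 1Δ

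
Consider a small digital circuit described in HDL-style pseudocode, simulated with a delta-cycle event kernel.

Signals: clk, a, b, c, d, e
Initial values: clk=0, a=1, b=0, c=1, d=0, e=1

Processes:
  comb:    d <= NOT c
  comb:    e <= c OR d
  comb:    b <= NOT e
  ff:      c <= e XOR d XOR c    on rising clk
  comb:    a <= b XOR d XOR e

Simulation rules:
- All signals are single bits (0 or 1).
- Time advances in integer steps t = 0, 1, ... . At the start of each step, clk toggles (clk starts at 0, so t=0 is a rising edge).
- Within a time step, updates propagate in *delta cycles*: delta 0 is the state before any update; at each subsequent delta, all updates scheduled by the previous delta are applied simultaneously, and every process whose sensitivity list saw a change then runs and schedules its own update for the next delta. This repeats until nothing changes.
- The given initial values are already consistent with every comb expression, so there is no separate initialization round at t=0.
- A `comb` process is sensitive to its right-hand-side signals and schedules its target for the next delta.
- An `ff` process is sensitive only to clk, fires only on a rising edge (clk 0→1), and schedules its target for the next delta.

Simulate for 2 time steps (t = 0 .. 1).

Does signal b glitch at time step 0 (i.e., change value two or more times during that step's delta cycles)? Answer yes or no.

yes

[bits: a,clk,c,d,b,e]
t=0: Δ0=101001 Δ1=111001 Δ2=110001 Δ3=110100 Δ4=110111 Δ5=110101 Δ6=010101 | 6Δ
t=1: Δ0=010101 Δ1=000101 | 1Δ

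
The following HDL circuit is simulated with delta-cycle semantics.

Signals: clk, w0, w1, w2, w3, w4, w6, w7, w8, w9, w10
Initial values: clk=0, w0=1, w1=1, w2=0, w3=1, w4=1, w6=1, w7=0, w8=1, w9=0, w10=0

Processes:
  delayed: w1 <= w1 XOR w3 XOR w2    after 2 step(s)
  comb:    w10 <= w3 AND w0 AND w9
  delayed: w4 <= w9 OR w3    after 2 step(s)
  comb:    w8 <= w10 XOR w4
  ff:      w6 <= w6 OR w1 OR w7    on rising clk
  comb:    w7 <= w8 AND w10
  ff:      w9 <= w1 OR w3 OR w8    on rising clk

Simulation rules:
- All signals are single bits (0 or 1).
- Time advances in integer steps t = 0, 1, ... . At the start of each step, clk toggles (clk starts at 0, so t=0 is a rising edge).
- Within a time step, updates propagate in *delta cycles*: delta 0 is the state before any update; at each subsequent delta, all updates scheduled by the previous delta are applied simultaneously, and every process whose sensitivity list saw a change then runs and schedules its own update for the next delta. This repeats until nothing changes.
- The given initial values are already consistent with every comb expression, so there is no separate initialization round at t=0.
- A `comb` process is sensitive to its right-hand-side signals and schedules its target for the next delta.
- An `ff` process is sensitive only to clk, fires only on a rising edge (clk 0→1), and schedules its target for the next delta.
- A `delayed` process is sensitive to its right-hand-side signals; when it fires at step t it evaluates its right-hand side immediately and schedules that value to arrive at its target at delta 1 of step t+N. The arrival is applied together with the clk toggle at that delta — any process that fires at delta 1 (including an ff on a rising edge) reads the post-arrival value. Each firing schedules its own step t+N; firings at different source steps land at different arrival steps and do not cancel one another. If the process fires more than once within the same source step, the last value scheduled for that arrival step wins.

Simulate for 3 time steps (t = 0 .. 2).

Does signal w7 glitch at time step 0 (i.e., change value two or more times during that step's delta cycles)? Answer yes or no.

yes

t=0 Δ0: w1=1 w6=1 w9=0 clk=0 w7=0 w0=1 w2=0 w4=1 w3=1 w10=0 w8=1
  Δ1: clk:0→1
  Δ2: w9:0→1
  Δ3: w10:0→1
  Δ4: w7:0→1, w8:1→0
  Δ5: w7:1→0
  (5Δ to stable)
t=1 Δ0: w1=1 w6=1 w9=1 clk=1 w7=0 w0=1 w2=0 w4=1 w3=1 w10=1 w8=0
  Δ1: clk:1→0
  (1Δ to stable)
t=2 Δ0: w1=1 w6=1 w9=1 clk=0 w7=0 w0=1 w2=0 w4=1 w3=1 w10=1 w8=0
  Δ1: clk:0→1
  (1Δ to stable)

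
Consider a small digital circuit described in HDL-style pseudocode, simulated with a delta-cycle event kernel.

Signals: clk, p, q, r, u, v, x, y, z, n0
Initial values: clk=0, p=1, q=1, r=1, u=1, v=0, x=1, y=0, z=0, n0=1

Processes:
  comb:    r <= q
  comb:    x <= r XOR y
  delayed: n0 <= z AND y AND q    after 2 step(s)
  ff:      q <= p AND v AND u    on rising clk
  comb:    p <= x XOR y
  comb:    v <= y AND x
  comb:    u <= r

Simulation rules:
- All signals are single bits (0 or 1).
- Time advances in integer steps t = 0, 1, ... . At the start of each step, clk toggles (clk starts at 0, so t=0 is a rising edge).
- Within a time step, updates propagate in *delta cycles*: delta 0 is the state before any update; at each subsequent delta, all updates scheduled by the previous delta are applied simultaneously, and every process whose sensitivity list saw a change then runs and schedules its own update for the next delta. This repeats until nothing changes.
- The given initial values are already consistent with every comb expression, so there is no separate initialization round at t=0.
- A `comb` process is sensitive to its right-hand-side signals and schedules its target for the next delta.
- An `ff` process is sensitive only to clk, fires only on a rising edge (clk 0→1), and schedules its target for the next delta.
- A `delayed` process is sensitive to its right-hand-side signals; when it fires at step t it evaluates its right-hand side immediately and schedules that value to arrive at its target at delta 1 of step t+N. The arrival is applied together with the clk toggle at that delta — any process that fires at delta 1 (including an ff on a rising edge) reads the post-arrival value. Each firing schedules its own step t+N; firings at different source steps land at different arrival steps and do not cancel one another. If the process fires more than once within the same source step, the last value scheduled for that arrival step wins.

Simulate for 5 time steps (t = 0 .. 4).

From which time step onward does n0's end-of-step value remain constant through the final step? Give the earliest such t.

t0.Δ0 v=0 x=1 p=1 q=1 u=1 n0=1 z=0 clk=0 y=0 r=1
t0.Δ1 v=0 x=1 p=1 q=1 u=1 n0=1 z=0 clk=1 y=0 r=1
t0.Δ2 v=0 x=1 p=1 q=0 u=1 n0=1 z=0 clk=1 y=0 r=1
t0.Δ3 v=0 x=1 p=1 q=0 u=1 n0=1 z=0 clk=1 y=0 r=0
t0.Δ4 v=0 x=0 p=1 q=0 u=0 n0=1 z=0 clk=1 y=0 r=0
t0.Δ5 v=0 x=0 p=0 q=0 u=0 n0=1 z=0 clk=1 y=0 r=0
t1.Δ0 v=0 x=0 p=0 q=0 u=0 n0=1 z=0 clk=1 y=0 r=0
t1.Δ1 v=0 x=0 p=0 q=0 u=0 n0=1 z=0 clk=0 y=0 r=0
t2.Δ0 v=0 x=0 p=0 q=0 u=0 n0=1 z=0 clk=0 y=0 r=0
t2.Δ1 v=0 x=0 p=0 q=0 u=0 n0=0 z=0 clk=1 y=0 r=0
t3.Δ0 v=0 x=0 p=0 q=0 u=0 n0=0 z=0 clk=1 y=0 r=0
t3.Δ1 v=0 x=0 p=0 q=0 u=0 n0=0 z=0 clk=0 y=0 r=0
t4.Δ0 v=0 x=0 p=0 q=0 u=0 n0=0 z=0 clk=0 y=0 r=0
t4.Δ1 v=0 x=0 p=0 q=0 u=0 n0=0 z=0 clk=1 y=0 r=0

2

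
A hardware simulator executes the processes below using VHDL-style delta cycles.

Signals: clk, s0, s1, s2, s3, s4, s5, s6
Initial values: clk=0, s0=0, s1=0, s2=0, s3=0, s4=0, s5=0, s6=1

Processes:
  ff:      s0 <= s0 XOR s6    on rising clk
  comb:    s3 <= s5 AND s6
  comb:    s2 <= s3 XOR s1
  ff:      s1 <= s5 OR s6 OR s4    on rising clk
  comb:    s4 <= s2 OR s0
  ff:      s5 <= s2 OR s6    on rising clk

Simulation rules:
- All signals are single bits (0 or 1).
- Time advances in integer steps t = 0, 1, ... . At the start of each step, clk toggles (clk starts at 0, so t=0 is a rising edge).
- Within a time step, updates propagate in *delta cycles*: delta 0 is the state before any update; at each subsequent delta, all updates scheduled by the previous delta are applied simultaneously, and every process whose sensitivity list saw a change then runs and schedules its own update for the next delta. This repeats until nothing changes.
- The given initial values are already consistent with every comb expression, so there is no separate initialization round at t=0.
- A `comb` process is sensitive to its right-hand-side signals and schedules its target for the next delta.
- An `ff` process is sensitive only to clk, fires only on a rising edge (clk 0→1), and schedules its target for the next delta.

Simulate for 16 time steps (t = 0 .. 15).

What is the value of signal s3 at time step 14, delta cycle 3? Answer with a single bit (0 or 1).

1

t=0 Δ0: s1=0 s5=0 s4=0 s2=0 s6=1 s3=0 s0=0 clk=0
  Δ1: clk:0→1
  Δ2: s1:0→1, s5:0→1, s0:0→1
  Δ3: s4:0→1, s2:0→1, s3:0→1
  Δ4: s2:1→0
  (4Δ to stable)
t=1 Δ0: s1=1 s5=1 s4=1 s2=0 s6=1 s3=1 s0=1 clk=1
  Δ1: clk:1→0
  (1Δ to stable)
t=2 Δ0: s1=1 s5=1 s4=1 s2=0 s6=1 s3=1 s0=1 clk=0
  Δ1: clk:0→1
  Δ2: s0:1→0
  Δ3: s4:1→0
  (3Δ to stable)
t=3 Δ0: s1=1 s5=1 s4=0 s2=0 s6=1 s3=1 s0=0 clk=1
  Δ1: clk:1→0
  (1Δ to stable)
t=4 Δ0: s1=1 s5=1 s4=0 s2=0 s6=1 s3=1 s0=0 clk=0
  Δ1: clk:0→1
  Δ2: s0:0→1
  Δ3: s4:0→1
  (3Δ to stable)
t=5 Δ0: s1=1 s5=1 s4=1 s2=0 s6=1 s3=1 s0=1 clk=1
  Δ1: clk:1→0
  (1Δ to stable)
t=6 Δ0: s1=1 s5=1 s4=1 s2=0 s6=1 s3=1 s0=1 clk=0
  Δ1: clk:0→1
  Δ2: s0:1→0
  Δ3: s4:1→0
  (3Δ to stable)
t=7 Δ0: s1=1 s5=1 s4=0 s2=0 s6=1 s3=1 s0=0 clk=1
  Δ1: clk:1→0
  (1Δ to stable)
t=8 Δ0: s1=1 s5=1 s4=0 s2=0 s6=1 s3=1 s0=0 clk=0
  Δ1: clk:0→1
  Δ2: s0:0→1
  Δ3: s4:0→1
  (3Δ to stable)
t=9 Δ0: s1=1 s5=1 s4=1 s2=0 s6=1 s3=1 s0=1 clk=1
  Δ1: clk:1→0
  (1Δ to stable)
t=10 Δ0: s1=1 s5=1 s4=1 s2=0 s6=1 s3=1 s0=1 clk=0
  Δ1: clk:0→1
  Δ2: s0:1→0
  Δ3: s4:1→0
  (3Δ to stable)
t=11 Δ0: s1=1 s5=1 s4=0 s2=0 s6=1 s3=1 s0=0 clk=1
  Δ1: clk:1→0
  (1Δ to stable)
t=12 Δ0: s1=1 s5=1 s4=0 s2=0 s6=1 s3=1 s0=0 clk=0
  Δ1: clk:0→1
  Δ2: s0:0→1
  Δ3: s4:0→1
  (3Δ to stable)
t=13 Δ0: s1=1 s5=1 s4=1 s2=0 s6=1 s3=1 s0=1 clk=1
  Δ1: clk:1→0
  (1Δ to stable)
t=14 Δ0: s1=1 s5=1 s4=1 s2=0 s6=1 s3=1 s0=1 clk=0
  Δ1: clk:0→1
  Δ2: s0:1→0
  Δ3: s4:1→0
  (3Δ to stable)
t=15 Δ0: s1=1 s5=1 s4=0 s2=0 s6=1 s3=1 s0=0 clk=1
  Δ1: clk:1→0
  (1Δ to stable)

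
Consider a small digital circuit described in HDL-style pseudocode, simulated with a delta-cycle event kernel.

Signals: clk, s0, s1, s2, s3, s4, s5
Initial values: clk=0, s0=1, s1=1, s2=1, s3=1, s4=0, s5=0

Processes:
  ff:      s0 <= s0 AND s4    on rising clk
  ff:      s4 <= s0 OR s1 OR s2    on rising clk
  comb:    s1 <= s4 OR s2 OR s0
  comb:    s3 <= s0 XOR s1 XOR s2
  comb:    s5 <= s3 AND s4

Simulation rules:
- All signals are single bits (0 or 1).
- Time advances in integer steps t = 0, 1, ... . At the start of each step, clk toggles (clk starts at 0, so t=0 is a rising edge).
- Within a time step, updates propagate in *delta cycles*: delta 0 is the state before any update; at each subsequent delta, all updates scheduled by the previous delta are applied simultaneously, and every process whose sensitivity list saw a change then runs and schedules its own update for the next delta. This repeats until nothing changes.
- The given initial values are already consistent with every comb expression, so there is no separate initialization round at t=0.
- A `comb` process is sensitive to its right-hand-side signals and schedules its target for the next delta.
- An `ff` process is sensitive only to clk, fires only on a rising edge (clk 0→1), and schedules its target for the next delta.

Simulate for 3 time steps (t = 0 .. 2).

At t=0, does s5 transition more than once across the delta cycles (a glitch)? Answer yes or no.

[bits: s5,s2,s3,s1,s4,s0,clk]
t=0: Δ0=0111010 Δ1=0111011 Δ2=0111101 Δ3=1101101 Δ4=0101101 | 4Δ
t=1: Δ0=0101101 Δ1=0101100 | 1Δ
t=2: Δ0=0101100 Δ1=0101101 | 1Δ

yes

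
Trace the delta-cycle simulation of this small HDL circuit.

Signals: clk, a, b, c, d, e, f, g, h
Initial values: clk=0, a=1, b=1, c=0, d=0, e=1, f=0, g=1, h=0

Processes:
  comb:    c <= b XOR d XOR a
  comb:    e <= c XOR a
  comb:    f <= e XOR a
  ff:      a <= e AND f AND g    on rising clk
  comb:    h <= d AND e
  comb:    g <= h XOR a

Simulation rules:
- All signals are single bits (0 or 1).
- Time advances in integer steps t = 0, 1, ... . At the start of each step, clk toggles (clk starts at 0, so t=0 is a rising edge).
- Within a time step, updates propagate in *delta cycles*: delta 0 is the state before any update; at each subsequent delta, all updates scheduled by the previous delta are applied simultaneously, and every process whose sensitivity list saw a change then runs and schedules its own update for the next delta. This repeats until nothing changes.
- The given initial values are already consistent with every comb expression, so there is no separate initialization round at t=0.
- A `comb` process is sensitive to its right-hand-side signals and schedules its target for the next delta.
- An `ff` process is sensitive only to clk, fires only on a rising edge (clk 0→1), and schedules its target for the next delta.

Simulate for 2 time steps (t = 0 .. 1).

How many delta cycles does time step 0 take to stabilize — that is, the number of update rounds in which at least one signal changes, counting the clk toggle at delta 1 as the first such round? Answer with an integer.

5

t=0 Δ0: c=0 f=0 h=0 b=1 g=1 clk=0 d=0 a=1 e=1
  Δ1: clk:0→1
  Δ2: a:1→0
  Δ3: c:0→1, f:0→1, g:1→0, e:1→0
  Δ4: f:1→0, e:0→1
  Δ5: f:0→1
  (5Δ to stable)
t=1 Δ0: c=1 f=1 h=0 b=1 g=0 clk=1 d=0 a=0 e=1
  Δ1: clk:1→0
  (1Δ to stable)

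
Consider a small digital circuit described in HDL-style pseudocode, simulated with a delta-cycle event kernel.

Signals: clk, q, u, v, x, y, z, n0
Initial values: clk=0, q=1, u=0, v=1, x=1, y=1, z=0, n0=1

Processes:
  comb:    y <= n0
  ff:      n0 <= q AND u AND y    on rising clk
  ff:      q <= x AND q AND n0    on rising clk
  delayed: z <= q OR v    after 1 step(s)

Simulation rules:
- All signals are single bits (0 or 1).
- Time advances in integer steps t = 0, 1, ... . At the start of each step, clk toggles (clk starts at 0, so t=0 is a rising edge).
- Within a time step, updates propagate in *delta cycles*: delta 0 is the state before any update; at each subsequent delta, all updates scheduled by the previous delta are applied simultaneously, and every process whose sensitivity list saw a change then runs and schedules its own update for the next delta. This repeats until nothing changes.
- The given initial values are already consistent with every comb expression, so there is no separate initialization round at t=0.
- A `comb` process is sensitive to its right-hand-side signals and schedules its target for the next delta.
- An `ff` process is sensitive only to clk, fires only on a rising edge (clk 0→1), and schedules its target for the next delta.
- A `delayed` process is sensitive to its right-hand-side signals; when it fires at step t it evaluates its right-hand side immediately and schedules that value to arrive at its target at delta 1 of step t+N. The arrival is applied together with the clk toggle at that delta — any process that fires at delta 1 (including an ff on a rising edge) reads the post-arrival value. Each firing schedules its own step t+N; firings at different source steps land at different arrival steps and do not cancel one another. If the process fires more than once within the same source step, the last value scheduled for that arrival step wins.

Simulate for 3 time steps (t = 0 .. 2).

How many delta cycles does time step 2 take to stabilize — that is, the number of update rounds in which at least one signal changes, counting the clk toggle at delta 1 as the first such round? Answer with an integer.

t0.Δ0 u=0 v=1 n0=1 z=0 y=1 q=1 clk=0 x=1
t0.Δ1 u=0 v=1 n0=1 z=0 y=1 q=1 clk=1 x=1
t0.Δ2 u=0 v=1 n0=0 z=0 y=1 q=1 clk=1 x=1
t0.Δ3 u=0 v=1 n0=0 z=0 y=0 q=1 clk=1 x=1
t1.Δ0 u=0 v=1 n0=0 z=0 y=0 q=1 clk=1 x=1
t1.Δ1 u=0 v=1 n0=0 z=0 y=0 q=1 clk=0 x=1
t2.Δ0 u=0 v=1 n0=0 z=0 y=0 q=1 clk=0 x=1
t2.Δ1 u=0 v=1 n0=0 z=0 y=0 q=1 clk=1 x=1
t2.Δ2 u=0 v=1 n0=0 z=0 y=0 q=0 clk=1 x=1

2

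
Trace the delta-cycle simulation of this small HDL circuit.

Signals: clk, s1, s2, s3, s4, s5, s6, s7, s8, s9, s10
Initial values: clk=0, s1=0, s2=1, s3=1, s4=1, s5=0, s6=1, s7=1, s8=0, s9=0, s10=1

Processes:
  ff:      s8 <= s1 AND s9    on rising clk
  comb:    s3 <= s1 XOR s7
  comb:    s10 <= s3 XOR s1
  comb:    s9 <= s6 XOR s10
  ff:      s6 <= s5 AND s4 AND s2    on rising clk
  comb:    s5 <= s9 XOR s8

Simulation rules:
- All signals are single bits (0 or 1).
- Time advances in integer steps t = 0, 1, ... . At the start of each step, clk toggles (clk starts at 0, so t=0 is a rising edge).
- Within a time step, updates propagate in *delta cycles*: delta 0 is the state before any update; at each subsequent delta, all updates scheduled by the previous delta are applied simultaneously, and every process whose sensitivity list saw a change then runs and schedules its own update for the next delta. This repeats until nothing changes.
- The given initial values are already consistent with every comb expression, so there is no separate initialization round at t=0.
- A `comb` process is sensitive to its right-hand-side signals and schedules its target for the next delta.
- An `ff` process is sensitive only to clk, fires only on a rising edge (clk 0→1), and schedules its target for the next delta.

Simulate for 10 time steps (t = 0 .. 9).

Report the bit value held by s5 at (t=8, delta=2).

[bits: s1,clk,s2,s7,s5,s4,s9,s8,s3,s10,s6]
t=0: Δ0=00110100111 Δ1=01110100111 Δ2=01110100110 Δ3=01110110110 Δ4=01111110110 | 4Δ
t=1: Δ0=01111110110 Δ1=00111110110 | 1Δ
t=2: Δ0=00111110110 Δ1=01111110110 Δ2=01111110111 Δ3=01111100111 Δ4=01110100111 | 4Δ
t=3: Δ0=01110100111 Δ1=00110100111 | 1Δ
t=4: Δ0=00110100111 Δ1=01110100111 Δ2=01110100110 Δ3=01110110110 Δ4=01111110110 | 4Δ
t=5: Δ0=01111110110 Δ1=00111110110 | 1Δ
t=6: Δ0=00111110110 Δ1=01111110110 Δ2=01111110111 Δ3=01111100111 Δ4=01110100111 | 4Δ
t=7: Δ0=01110100111 Δ1=00110100111 | 1Δ
t=8: Δ0=00110100111 Δ1=01110100111 Δ2=01110100110 Δ3=01110110110 Δ4=01111110110 | 4Δ
t=9: Δ0=01111110110 Δ1=00111110110 | 1Δ

0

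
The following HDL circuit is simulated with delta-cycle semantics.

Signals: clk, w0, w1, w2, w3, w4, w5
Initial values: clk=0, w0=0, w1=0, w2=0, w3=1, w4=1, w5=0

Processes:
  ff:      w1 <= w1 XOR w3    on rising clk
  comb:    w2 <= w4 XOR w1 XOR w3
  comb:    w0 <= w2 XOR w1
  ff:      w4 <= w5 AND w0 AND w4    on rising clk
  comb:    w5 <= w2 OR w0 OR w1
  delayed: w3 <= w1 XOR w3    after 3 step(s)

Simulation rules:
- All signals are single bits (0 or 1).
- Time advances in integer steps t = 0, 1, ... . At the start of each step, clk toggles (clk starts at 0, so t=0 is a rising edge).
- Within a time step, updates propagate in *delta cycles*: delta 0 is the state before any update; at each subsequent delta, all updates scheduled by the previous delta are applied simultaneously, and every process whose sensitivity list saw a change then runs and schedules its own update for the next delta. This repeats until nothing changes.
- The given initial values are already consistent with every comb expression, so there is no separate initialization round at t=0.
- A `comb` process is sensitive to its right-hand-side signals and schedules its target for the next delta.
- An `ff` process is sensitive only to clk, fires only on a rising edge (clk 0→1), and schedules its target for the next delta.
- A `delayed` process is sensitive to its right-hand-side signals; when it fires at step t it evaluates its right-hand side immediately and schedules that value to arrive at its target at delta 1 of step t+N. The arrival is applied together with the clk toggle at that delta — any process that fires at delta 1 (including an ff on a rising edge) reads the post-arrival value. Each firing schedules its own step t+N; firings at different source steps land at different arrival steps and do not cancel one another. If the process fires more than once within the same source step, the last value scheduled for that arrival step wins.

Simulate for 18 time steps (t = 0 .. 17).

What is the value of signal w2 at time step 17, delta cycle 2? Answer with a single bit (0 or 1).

0

t=0 Δ0: w2=0 w4=1 clk=0 w3=1 w0=0 w5=0 w1=0
  Δ1: clk:0→1
  Δ2: w4:1→0, w1:0→1
  Δ3: w0:0→1, w5:0→1
  (3Δ to stable)
t=1 Δ0: w2=0 w4=0 clk=1 w3=1 w0=1 w5=1 w1=1
  Δ1: clk:1→0
  (1Δ to stable)
t=2 Δ0: w2=0 w4=0 clk=0 w3=1 w0=1 w5=1 w1=1
  Δ1: clk:0→1
  Δ2: w1:1→0
  Δ3: w2:0→1, w0:1→0
  Δ4: w0:0→1
  (4Δ to stable)
t=3 Δ0: w2=1 w4=0 clk=1 w3=1 w0=1 w5=1 w1=0
  Δ1: clk:1→0, w3:1→0
  Δ2: w2:1→0
  Δ3: w0:1→0
  Δ4: w5:1→0
  (4Δ to stable)
t=4 Δ0: w2=0 w4=0 clk=0 w3=0 w0=0 w5=0 w1=0
  Δ1: clk:0→1
  (1Δ to stable)
t=5 Δ0: w2=0 w4=0 clk=1 w3=0 w0=0 w5=0 w1=0
  Δ1: clk:1→0, w3:0→1
  Δ2: w2:0→1
  Δ3: w0:0→1, w5:0→1
  (3Δ to stable)
t=6 Δ0: w2=1 w4=0 clk=0 w3=1 w0=1 w5=1 w1=0
  Δ1: clk:0→1, w3:1→0
  Δ2: w2:1→0
  Δ3: w0:1→0
  Δ4: w5:1→0
  (4Δ to stable)
t=7 Δ0: w2=0 w4=0 clk=1 w3=0 w0=0 w5=0 w1=0
  Δ1: clk:1→0
  (1Δ to stable)
t=8 Δ0: w2=0 w4=0 clk=0 w3=0 w0=0 w5=0 w1=0
  Δ1: clk:0→1, w3:0→1
  Δ2: w2:0→1, w1:0→1
  Δ3: w2:1→0, w5:0→1
  Δ4: w0:0→1
  (4Δ to stable)
t=9 Δ0: w2=0 w4=0 clk=1 w3=1 w0=1 w5=1 w1=1
  Δ1: clk:1→0, w3:1→0
  Δ2: w2:0→1
  Δ3: w0:1→0
  (3Δ to stable)
t=10 Δ0: w2=1 w4=0 clk=0 w3=0 w0=0 w5=1 w1=1
  Δ1: clk:0→1
  (1Δ to stable)
t=11 Δ0: w2=1 w4=0 clk=1 w3=0 w0=0 w5=1 w1=1
  Δ1: clk:1→0
  (1Δ to stable)
t=12 Δ0: w2=1 w4=0 clk=0 w3=0 w0=0 w5=1 w1=1
  Δ1: clk:0→1, w3:0→1
  Δ2: w2:1→0, w1:1→0
  Δ3: w2:0→1, w5:1→0
  Δ4: w0:0→1, w5:0→1
  (4Δ to stable)
t=13 Δ0: w2=1 w4=0 clk=1 w3=1 w0=1 w5=1 w1=0
  Δ1: clk:1→0
  (1Δ to stable)
t=14 Δ0: w2=1 w4=0 clk=0 w3=1 w0=1 w5=1 w1=0
  Δ1: clk:0→1
  Δ2: w1:0→1
  Δ3: w2:1→0, w0:1→0
  Δ4: w0:0→1
  (4Δ to stable)
t=15 Δ0: w2=0 w4=0 clk=1 w3=1 w0=1 w5=1 w1=1
  Δ1: clk:1→0
  (1Δ to stable)
t=16 Δ0: w2=0 w4=0 clk=0 w3=1 w0=1 w5=1 w1=1
  Δ1: clk:0→1
  Δ2: w1:1→0
  Δ3: w2:0→1, w0:1→0
  Δ4: w0:0→1
  (4Δ to stable)
t=17 Δ0: w2=1 w4=0 clk=1 w3=1 w0=1 w5=1 w1=0
  Δ1: clk:1→0, w3:1→0
  Δ2: w2:1→0
  Δ3: w0:1→0
  Δ4: w5:1→0
  (4Δ to stable)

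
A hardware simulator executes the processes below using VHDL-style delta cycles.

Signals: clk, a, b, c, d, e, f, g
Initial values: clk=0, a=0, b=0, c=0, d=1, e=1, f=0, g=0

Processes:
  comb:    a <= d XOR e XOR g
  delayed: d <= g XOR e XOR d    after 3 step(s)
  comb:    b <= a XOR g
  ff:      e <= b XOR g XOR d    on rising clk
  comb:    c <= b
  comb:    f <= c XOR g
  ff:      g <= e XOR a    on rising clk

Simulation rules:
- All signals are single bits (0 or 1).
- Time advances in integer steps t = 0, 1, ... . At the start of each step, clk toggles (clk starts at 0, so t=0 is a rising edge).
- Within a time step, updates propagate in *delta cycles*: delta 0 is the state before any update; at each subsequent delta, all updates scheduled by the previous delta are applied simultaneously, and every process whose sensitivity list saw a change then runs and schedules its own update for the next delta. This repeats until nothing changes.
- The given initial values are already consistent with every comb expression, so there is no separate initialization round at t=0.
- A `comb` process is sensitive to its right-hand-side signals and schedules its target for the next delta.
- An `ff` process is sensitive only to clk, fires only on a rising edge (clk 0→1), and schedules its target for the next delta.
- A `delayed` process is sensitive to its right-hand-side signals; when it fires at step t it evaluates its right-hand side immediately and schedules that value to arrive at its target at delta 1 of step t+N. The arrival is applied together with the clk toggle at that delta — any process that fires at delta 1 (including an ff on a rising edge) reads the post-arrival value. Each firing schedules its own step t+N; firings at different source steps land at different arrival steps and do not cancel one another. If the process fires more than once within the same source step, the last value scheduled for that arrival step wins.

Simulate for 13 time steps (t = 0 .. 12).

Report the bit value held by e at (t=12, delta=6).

0

t=0 Δ0: e=1 clk=0 g=0 d=1 f=0 a=0 b=0 c=0
  Δ1: clk:0→1
  Δ2: g:0→1
  Δ3: f:0→1, a:0→1, b:0→1
  Δ4: b:1→0, c:0→1
  Δ5: f:1→0, c:1→0
  Δ6: f:0→1
  (6Δ to stable)
t=1 Δ0: e=1 clk=1 g=1 d=1 f=1 a=1 b=0 c=0
  Δ1: clk:1→0
  (1Δ to stable)
t=2 Δ0: e=1 clk=0 g=1 d=1 f=1 a=1 b=0 c=0
  Δ1: clk:0→1
  Δ2: e:1→0, g:1→0
  Δ3: f:1→0, b:0→1
  Δ4: c:0→1
  Δ5: f:0→1
  (5Δ to stable)
t=3 Δ0: e=0 clk=1 g=0 d=1 f=1 a=1 b=1 c=1
  Δ1: clk:1→0
  (1Δ to stable)
t=4 Δ0: e=0 clk=0 g=0 d=1 f=1 a=1 b=1 c=1
  Δ1: clk:0→1
  Δ2: g:0→1
  Δ3: f:1→0, a:1→0, b:1→0
  Δ4: b:0→1, c:1→0
  Δ5: f:0→1, c:0→1
  Δ6: f:1→0
  (6Δ to stable)
t=5 Δ0: e=0 clk=1 g=1 d=1 f=0 a=0 b=1 c=1
  Δ1: clk:1→0
  (1Δ to stable)
t=6 Δ0: e=0 clk=0 g=1 d=1 f=0 a=0 b=1 c=1
  Δ1: clk:0→1
  Δ2: e:0→1, g:1→0
  Δ3: f:0→1, b:1→0
  Δ4: c:1→0
  Δ5: f:1→0
  (5Δ to stable)
t=7 Δ0: e=1 clk=1 g=0 d=1 f=0 a=0 b=0 c=0
  Δ1: clk:1→0, d:1→0
  Δ2: a:0→1
  Δ3: b:0→1
  Δ4: c:0→1
  Δ5: f:0→1
  (5Δ to stable)
t=8 Δ0: e=1 clk=0 g=0 d=0 f=1 a=1 b=1 c=1
  Δ1: clk:0→1
  (1Δ to stable)
t=9 Δ0: e=1 clk=1 g=0 d=0 f=1 a=1 b=1 c=1
  Δ1: clk:1→0
  (1Δ to stable)
t=10 Δ0: e=1 clk=0 g=0 d=0 f=1 a=1 b=1 c=1
  Δ1: clk:0→1, d:0→1
  Δ2: e:1→0, a:1→0
  Δ3: a:0→1, b:1→0
  Δ4: b:0→1, c:1→0
  Δ5: f:1→0, c:0→1
  Δ6: f:0→1
  (6Δ to stable)
t=11 Δ0: e=0 clk=1 g=0 d=1 f=1 a=1 b=1 c=1
  Δ1: clk:1→0
  (1Δ to stable)
t=12 Δ0: e=0 clk=0 g=0 d=1 f=1 a=1 b=1 c=1
  Δ1: clk:0→1
  Δ2: g:0→1
  Δ3: f:1→0, a:1→0, b:1→0
  Δ4: b:0→1, c:1→0
  Δ5: f:0→1, c:0→1
  Δ6: f:1→0
  (6Δ to stable)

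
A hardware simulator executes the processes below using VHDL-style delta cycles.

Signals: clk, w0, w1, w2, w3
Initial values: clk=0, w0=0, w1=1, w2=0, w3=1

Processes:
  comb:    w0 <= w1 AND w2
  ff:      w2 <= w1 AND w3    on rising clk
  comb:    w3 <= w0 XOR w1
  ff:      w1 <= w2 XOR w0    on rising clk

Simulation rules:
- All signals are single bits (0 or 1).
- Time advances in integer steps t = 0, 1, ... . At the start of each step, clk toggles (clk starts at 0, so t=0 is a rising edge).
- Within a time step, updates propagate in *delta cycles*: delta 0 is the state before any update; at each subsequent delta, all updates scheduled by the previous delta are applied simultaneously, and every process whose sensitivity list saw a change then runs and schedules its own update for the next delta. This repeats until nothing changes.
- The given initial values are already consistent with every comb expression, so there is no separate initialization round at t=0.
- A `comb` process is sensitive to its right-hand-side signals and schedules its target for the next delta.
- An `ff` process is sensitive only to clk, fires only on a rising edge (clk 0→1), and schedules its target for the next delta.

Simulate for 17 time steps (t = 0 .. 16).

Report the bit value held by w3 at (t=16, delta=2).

t0.Δ0 w2=0 w1=1 w0=0 clk=0 w3=1
t0.Δ1 w2=0 w1=1 w0=0 clk=1 w3=1
t0.Δ2 w2=1 w1=0 w0=0 clk=1 w3=1
t0.Δ3 w2=1 w1=0 w0=0 clk=1 w3=0
t1.Δ0 w2=1 w1=0 w0=0 clk=1 w3=0
t1.Δ1 w2=1 w1=0 w0=0 clk=0 w3=0
t2.Δ0 w2=1 w1=0 w0=0 clk=0 w3=0
t2.Δ1 w2=1 w1=0 w0=0 clk=1 w3=0
t2.Δ2 w2=0 w1=1 w0=0 clk=1 w3=0
t2.Δ3 w2=0 w1=1 w0=0 clk=1 w3=1
t3.Δ0 w2=0 w1=1 w0=0 clk=1 w3=1
t3.Δ1 w2=0 w1=1 w0=0 clk=0 w3=1
t4.Δ0 w2=0 w1=1 w0=0 clk=0 w3=1
t4.Δ1 w2=0 w1=1 w0=0 clk=1 w3=1
t4.Δ2 w2=1 w1=0 w0=0 clk=1 w3=1
t4.Δ3 w2=1 w1=0 w0=0 clk=1 w3=0
t5.Δ0 w2=1 w1=0 w0=0 clk=1 w3=0
t5.Δ1 w2=1 w1=0 w0=0 clk=0 w3=0
t6.Δ0 w2=1 w1=0 w0=0 clk=0 w3=0
t6.Δ1 w2=1 w1=0 w0=0 clk=1 w3=0
t6.Δ2 w2=0 w1=1 w0=0 clk=1 w3=0
t6.Δ3 w2=0 w1=1 w0=0 clk=1 w3=1
t7.Δ0 w2=0 w1=1 w0=0 clk=1 w3=1
t7.Δ1 w2=0 w1=1 w0=0 clk=0 w3=1
t8.Δ0 w2=0 w1=1 w0=0 clk=0 w3=1
t8.Δ1 w2=0 w1=1 w0=0 clk=1 w3=1
t8.Δ2 w2=1 w1=0 w0=0 clk=1 w3=1
t8.Δ3 w2=1 w1=0 w0=0 clk=1 w3=0
t9.Δ0 w2=1 w1=0 w0=0 clk=1 w3=0
t9.Δ1 w2=1 w1=0 w0=0 clk=0 w3=0
t10.Δ0 w2=1 w1=0 w0=0 clk=0 w3=0
t10.Δ1 w2=1 w1=0 w0=0 clk=1 w3=0
t10.Δ2 w2=0 w1=1 w0=0 clk=1 w3=0
t10.Δ3 w2=0 w1=1 w0=0 clk=1 w3=1
t11.Δ0 w2=0 w1=1 w0=0 clk=1 w3=1
t11.Δ1 w2=0 w1=1 w0=0 clk=0 w3=1
t12.Δ0 w2=0 w1=1 w0=0 clk=0 w3=1
t12.Δ1 w2=0 w1=1 w0=0 clk=1 w3=1
t12.Δ2 w2=1 w1=0 w0=0 clk=1 w3=1
t12.Δ3 w2=1 w1=0 w0=0 clk=1 w3=0
t13.Δ0 w2=1 w1=0 w0=0 clk=1 w3=0
t13.Δ1 w2=1 w1=0 w0=0 clk=0 w3=0
t14.Δ0 w2=1 w1=0 w0=0 clk=0 w3=0
t14.Δ1 w2=1 w1=0 w0=0 clk=1 w3=0
t14.Δ2 w2=0 w1=1 w0=0 clk=1 w3=0
t14.Δ3 w2=0 w1=1 w0=0 clk=1 w3=1
t15.Δ0 w2=0 w1=1 w0=0 clk=1 w3=1
t15.Δ1 w2=0 w1=1 w0=0 clk=0 w3=1
t16.Δ0 w2=0 w1=1 w0=0 clk=0 w3=1
t16.Δ1 w2=0 w1=1 w0=0 clk=1 w3=1
t16.Δ2 w2=1 w1=0 w0=0 clk=1 w3=1
t16.Δ3 w2=1 w1=0 w0=0 clk=1 w3=0

1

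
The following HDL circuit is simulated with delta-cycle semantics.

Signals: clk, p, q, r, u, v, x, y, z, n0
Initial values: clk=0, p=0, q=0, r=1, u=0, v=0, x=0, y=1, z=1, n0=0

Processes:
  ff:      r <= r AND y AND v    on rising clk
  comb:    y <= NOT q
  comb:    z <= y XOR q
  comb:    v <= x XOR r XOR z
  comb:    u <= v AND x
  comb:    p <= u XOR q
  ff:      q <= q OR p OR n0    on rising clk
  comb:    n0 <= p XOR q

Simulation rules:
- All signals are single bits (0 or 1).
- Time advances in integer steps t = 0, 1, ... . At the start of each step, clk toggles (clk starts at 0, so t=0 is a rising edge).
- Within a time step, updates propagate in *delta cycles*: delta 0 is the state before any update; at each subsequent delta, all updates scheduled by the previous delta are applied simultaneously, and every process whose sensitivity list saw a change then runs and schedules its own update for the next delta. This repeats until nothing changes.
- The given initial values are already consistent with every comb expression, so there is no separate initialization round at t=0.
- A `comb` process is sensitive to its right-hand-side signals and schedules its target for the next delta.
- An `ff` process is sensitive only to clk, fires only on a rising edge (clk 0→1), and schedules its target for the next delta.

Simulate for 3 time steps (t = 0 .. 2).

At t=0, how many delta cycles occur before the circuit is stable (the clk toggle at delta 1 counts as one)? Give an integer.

3

t=0 Δ0: x=0 u=0 r=1 clk=0 n0=0 q=0 p=0 z=1 v=0 y=1
  Δ1: clk:0→1
  Δ2: r:1→0
  Δ3: v:0→1
  (3Δ to stable)
t=1 Δ0: x=0 u=0 r=0 clk=1 n0=0 q=0 p=0 z=1 v=1 y=1
  Δ1: clk:1→0
  (1Δ to stable)
t=2 Δ0: x=0 u=0 r=0 clk=0 n0=0 q=0 p=0 z=1 v=1 y=1
  Δ1: clk:0→1
  (1Δ to stable)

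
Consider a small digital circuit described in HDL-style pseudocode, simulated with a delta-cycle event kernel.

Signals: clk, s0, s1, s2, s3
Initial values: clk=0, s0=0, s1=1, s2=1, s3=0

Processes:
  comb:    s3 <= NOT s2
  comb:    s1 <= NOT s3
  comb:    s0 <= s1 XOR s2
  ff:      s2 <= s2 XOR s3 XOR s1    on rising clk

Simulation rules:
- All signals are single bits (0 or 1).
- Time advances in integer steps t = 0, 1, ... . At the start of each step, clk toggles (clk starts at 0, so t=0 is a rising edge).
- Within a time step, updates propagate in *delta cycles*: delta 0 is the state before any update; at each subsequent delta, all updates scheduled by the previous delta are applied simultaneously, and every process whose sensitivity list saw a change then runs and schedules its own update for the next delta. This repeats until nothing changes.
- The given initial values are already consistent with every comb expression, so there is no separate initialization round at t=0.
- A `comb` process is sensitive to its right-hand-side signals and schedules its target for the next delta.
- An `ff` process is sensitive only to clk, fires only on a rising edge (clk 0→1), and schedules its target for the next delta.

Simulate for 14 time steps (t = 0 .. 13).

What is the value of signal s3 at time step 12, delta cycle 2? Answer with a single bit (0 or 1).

0

t=0 Δ0: s1=1 clk=0 s3=0 s2=1 s0=0
  Δ1: clk:0→1
  Δ2: s2:1→0
  Δ3: s3:0→1, s0:0→1
  Δ4: s1:1→0
  Δ5: s0:1→0
  (5Δ to stable)
t=1 Δ0: s1=0 clk=1 s3=1 s2=0 s0=0
  Δ1: clk:1→0
  (1Δ to stable)
t=2 Δ0: s1=0 clk=0 s3=1 s2=0 s0=0
  Δ1: clk:0→1
  Δ2: s2:0→1
  Δ3: s3:1→0, s0:0→1
  Δ4: s1:0→1
  Δ5: s0:1→0
  (5Δ to stable)
t=3 Δ0: s1=1 clk=1 s3=0 s2=1 s0=0
  Δ1: clk:1→0
  (1Δ to stable)
t=4 Δ0: s1=1 clk=0 s3=0 s2=1 s0=0
  Δ1: clk:0→1
  Δ2: s2:1→0
  Δ3: s3:0→1, s0:0→1
  Δ4: s1:1→0
  Δ5: s0:1→0
  (5Δ to stable)
t=5 Δ0: s1=0 clk=1 s3=1 s2=0 s0=0
  Δ1: clk:1→0
  (1Δ to stable)
t=6 Δ0: s1=0 clk=0 s3=1 s2=0 s0=0
  Δ1: clk:0→1
  Δ2: s2:0→1
  Δ3: s3:1→0, s0:0→1
  Δ4: s1:0→1
  Δ5: s0:1→0
  (5Δ to stable)
t=7 Δ0: s1=1 clk=1 s3=0 s2=1 s0=0
  Δ1: clk:1→0
  (1Δ to stable)
t=8 Δ0: s1=1 clk=0 s3=0 s2=1 s0=0
  Δ1: clk:0→1
  Δ2: s2:1→0
  Δ3: s3:0→1, s0:0→1
  Δ4: s1:1→0
  Δ5: s0:1→0
  (5Δ to stable)
t=9 Δ0: s1=0 clk=1 s3=1 s2=0 s0=0
  Δ1: clk:1→0
  (1Δ to stable)
t=10 Δ0: s1=0 clk=0 s3=1 s2=0 s0=0
  Δ1: clk:0→1
  Δ2: s2:0→1
  Δ3: s3:1→0, s0:0→1
  Δ4: s1:0→1
  Δ5: s0:1→0
  (5Δ to stable)
t=11 Δ0: s1=1 clk=1 s3=0 s2=1 s0=0
  Δ1: clk:1→0
  (1Δ to stable)
t=12 Δ0: s1=1 clk=0 s3=0 s2=1 s0=0
  Δ1: clk:0→1
  Δ2: s2:1→0
  Δ3: s3:0→1, s0:0→1
  Δ4: s1:1→0
  Δ5: s0:1→0
  (5Δ to stable)
t=13 Δ0: s1=0 clk=1 s3=1 s2=0 s0=0
  Δ1: clk:1→0
  (1Δ to stable)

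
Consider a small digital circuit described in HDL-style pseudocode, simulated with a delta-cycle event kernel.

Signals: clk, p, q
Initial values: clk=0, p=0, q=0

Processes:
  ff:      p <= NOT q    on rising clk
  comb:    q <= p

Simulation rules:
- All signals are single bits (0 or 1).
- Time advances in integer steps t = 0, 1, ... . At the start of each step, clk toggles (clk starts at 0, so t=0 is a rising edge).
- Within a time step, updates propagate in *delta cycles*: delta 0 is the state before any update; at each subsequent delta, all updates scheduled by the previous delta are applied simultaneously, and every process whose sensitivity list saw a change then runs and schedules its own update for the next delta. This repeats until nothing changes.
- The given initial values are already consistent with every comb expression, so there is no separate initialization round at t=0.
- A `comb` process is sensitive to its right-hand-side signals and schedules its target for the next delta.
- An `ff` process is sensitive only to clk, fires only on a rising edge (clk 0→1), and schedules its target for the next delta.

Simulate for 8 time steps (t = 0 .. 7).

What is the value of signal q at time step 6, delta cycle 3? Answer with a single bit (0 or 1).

0

t=0 Δ0: clk=0 p=0 q=0
  Δ1: clk:0→1
  Δ2: p:0→1
  Δ3: q:0→1
  (3Δ to stable)
t=1 Δ0: clk=1 p=1 q=1
  Δ1: clk:1→0
  (1Δ to stable)
t=2 Δ0: clk=0 p=1 q=1
  Δ1: clk:0→1
  Δ2: p:1→0
  Δ3: q:1→0
  (3Δ to stable)
t=3 Δ0: clk=1 p=0 q=0
  Δ1: clk:1→0
  (1Δ to stable)
t=4 Δ0: clk=0 p=0 q=0
  Δ1: clk:0→1
  Δ2: p:0→1
  Δ3: q:0→1
  (3Δ to stable)
t=5 Δ0: clk=1 p=1 q=1
  Δ1: clk:1→0
  (1Δ to stable)
t=6 Δ0: clk=0 p=1 q=1
  Δ1: clk:0→1
  Δ2: p:1→0
  Δ3: q:1→0
  (3Δ to stable)
t=7 Δ0: clk=1 p=0 q=0
  Δ1: clk:1→0
  (1Δ to stable)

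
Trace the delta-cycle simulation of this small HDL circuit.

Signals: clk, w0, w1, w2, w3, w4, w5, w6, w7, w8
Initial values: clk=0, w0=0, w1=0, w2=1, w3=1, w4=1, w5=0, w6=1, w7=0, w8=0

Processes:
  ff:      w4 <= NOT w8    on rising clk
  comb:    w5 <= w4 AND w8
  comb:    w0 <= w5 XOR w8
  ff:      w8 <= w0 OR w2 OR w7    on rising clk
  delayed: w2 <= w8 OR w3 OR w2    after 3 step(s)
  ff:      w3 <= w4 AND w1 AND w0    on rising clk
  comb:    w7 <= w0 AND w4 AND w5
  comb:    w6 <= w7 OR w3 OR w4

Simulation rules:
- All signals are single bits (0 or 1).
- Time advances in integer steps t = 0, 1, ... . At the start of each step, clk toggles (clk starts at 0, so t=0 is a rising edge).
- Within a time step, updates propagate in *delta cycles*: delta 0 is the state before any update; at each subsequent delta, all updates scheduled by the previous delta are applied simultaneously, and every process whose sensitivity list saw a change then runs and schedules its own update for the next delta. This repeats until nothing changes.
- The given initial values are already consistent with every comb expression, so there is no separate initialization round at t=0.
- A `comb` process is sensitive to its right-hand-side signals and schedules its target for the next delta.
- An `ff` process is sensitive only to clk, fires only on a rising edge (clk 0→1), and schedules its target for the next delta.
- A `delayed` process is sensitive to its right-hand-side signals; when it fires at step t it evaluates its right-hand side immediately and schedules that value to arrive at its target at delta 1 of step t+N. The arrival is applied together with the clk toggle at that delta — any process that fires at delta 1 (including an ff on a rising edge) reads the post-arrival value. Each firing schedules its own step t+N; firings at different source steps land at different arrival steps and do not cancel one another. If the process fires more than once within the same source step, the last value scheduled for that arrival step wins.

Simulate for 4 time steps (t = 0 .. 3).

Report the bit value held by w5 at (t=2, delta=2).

t=0 Δ0: w7=0 w4=1 w8=0 w2=1 w5=0 w1=0 w3=1 clk=0 w0=0 w6=1
  Δ1: clk:0→1
  Δ2: w8:0→1, w3:1→0
  Δ3: w5:0→1, w0:0→1
  Δ4: w7:0→1, w0:1→0
  Δ5: w7:1→0
  (5Δ to stable)
t=1 Δ0: w7=0 w4=1 w8=1 w2=1 w5=1 w1=0 w3=0 clk=1 w0=0 w6=1
  Δ1: clk:1→0
  (1Δ to stable)
t=2 Δ0: w7=0 w4=1 w8=1 w2=1 w5=1 w1=0 w3=0 clk=0 w0=0 w6=1
  Δ1: clk:0→1
  Δ2: w4:1→0
  Δ3: w5:1→0, w6:1→0
  Δ4: w0:0→1
  (4Δ to stable)
t=3 Δ0: w7=0 w4=0 w8=1 w2=1 w5=0 w1=0 w3=0 clk=1 w0=1 w6=0
  Δ1: clk:1→0
  (1Δ to stable)

1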